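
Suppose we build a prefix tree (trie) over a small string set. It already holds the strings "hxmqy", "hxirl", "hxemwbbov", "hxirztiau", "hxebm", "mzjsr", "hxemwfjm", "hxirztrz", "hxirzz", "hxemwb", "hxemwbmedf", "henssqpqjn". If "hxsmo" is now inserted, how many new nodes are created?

Walking "hxsmo" from the root, the first 2 characters ("hx") follow existing edges; "s" is the first miss.
Each of the 3 remaining characters creates one node.

3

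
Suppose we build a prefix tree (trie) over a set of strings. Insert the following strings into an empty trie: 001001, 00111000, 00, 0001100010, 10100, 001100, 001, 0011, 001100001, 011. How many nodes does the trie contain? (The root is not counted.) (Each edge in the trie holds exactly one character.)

31

Insert word by word; a character creates a node only if that edge doesn't already exist:
  "001001" → 6 new (0, 0, 1, 0, 0, 1)
  "00111000" → prefix "001" already present; 5 new (1, 1, 0, 0, 0)
  "00" → prefix "00" already present; 0 new (none)
  "0001100010" → prefix "00" already present; 8 new (0, 1, 1, 0, 0, 0, 1, 0)
  "10100" → 5 new (1, 0, 1, 0, 0)
  "001100" → prefix "0011" already present; 2 new (0, 0)
  "001" → prefix "001" already present; 0 new (none)
  "0011" → prefix "0011" already present; 0 new (none)
  "001100001" → prefix "001100" already present; 3 new (0, 0, 1)
  "011" → prefix "0" already present; 2 new (1, 1)
Total nodes = 6 + 5 + 0 + 8 + 5 + 2 + 0 + 0 + 3 + 2 = 31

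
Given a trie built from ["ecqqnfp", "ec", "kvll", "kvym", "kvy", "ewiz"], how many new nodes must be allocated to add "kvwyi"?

Walking "kvwyi" from the root, the first 2 characters ("kv") follow existing edges; "w" is the first miss.
Each of the 3 remaining characters creates one node.

3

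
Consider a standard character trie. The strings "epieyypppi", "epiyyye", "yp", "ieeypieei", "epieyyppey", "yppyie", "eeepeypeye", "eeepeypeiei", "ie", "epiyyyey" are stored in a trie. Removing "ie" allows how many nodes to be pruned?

0

Walk "ie" from the leaf back toward the root, removing each node that no remaining word uses.
Every node on "ie" is still needed (e.g. by "ieeypieei"), so nothing is freed.
Nodes removed: 0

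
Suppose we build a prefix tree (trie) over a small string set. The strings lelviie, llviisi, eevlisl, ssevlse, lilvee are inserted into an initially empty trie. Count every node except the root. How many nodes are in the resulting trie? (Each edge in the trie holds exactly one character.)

32

Count nodes per top-level branch (shared prefixes stored once):
  'e'-branch (eevlisl): 7 nodes
  'l'-branch (lelviie, lilvee, llviisi): 18 nodes
  's'-branch (ssevlse): 7 nodes
Sum: 32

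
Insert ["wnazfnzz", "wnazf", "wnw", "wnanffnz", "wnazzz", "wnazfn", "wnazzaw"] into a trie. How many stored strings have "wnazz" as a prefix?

2

Traverse to the node for "wnazz", then collect every word in that subtree.
Matches: "wnazzaw", "wnazzz"
Count: 2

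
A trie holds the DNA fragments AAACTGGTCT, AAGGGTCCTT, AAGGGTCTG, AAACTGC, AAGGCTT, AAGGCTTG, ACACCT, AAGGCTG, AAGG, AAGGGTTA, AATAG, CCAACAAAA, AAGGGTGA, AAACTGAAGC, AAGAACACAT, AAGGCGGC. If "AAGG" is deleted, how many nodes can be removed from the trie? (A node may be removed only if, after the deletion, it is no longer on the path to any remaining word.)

After clearing the end-marker at "AAGG", prune upward until reaching a node still needed by another word.
Every node on "AAGG" is still needed (e.g. by "AAGGGTCCTT"), so nothing is freed.
Nodes removed: 0

0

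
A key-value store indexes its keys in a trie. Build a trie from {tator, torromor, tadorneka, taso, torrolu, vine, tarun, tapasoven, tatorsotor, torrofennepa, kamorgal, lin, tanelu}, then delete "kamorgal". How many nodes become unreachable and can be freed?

8

After clearing the end-marker at "kamorgal", prune upward until reaching a node still needed by another word.
No other word shares any prefix with "kamorgal", so all 8 of its nodes go.
Nodes removed: 8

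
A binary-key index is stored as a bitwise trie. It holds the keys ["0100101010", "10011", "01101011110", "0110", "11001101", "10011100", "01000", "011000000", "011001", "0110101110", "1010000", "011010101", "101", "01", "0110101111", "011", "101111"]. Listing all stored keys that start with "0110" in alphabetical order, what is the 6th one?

0110101111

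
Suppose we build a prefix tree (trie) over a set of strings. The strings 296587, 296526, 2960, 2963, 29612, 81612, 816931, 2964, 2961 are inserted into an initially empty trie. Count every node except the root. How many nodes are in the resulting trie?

21

Trie structure (* marks end of a word):
(root)
├─ 2
│  └─ 9
│     └─ 6
│        ├─ 0 *
│        ├─ 1 *
│        │  └─ 2 *
│        ├─ 3 *
│        ├─ 4 *
│        └─ 5
│           ├─ 2
│           │  └─ 6 *
│           └─ 8
│              └─ 7 *
└─ 8
   └─ 1
      └─ 6
         ├─ 1
         │  └─ 2 *
         └─ 9
            └─ 3
               └─ 1 *
Counting every labelled node above: 21.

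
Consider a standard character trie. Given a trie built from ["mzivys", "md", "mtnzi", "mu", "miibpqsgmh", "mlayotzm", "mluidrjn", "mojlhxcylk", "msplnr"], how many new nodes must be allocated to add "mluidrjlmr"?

3

"mluidrj" is already a path in the trie; the remaining "lmr" must be added.
New nodes needed: |"mluidrjlmr"| − 7 = 10 − 7 = 3.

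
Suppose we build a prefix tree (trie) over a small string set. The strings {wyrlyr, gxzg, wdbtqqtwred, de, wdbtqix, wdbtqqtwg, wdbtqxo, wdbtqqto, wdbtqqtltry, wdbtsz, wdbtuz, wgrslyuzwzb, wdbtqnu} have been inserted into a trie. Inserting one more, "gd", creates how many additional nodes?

1

"g" is already a path in the trie; the remaining "d" must be added.
New nodes needed: |"gd"| − 1 = 2 − 1 = 1.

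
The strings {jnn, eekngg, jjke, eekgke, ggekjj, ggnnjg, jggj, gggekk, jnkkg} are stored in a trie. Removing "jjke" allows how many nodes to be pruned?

3

A node on "jjke"'s path can go only if nothing else ends at it or branches off below it.
The suffix "jke" (3 nodes) is used only by "jjke"; the node for "j" still has the child "n", so pruning stops there.
Nodes removed: 3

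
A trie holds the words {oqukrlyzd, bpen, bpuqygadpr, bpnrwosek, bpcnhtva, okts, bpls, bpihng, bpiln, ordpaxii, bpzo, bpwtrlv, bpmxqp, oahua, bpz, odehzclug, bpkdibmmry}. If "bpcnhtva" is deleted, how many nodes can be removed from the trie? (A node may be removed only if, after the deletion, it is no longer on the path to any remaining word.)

After clearing the end-marker at "bpcnhtva", prune upward until reaching a node still needed by another word.
The suffix "cnhtva" (6 nodes) is used only by "bpcnhtva"; the node for "bp" still has the child "e", so pruning stops there.
Nodes removed: 6

6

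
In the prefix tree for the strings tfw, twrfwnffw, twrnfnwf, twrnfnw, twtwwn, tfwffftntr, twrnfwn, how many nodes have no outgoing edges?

A leaf is a node with no children — equivalently, the end of a word that is not a proper prefix of any other stored word.
Those words: "tfwffftntr", "twrfwnffw", "twrnfnwf", "twrnfwn", "twtwwn"
Leaf count: 5

5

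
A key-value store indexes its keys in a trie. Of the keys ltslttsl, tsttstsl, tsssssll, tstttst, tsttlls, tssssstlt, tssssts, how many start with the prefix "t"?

Traverse to the node for "t", then collect every word in that subtree.
Words under "t": tsssssll, tssssstlt, tssssts, tsttlls, tsttstsl, tstttst
Count: 6

6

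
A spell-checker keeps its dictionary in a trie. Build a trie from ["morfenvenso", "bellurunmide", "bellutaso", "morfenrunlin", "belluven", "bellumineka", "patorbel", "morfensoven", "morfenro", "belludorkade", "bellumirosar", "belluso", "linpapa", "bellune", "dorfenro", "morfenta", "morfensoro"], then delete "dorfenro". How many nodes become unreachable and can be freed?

A node on "dorfenro"'s path can go only if nothing else ends at it or branches off below it.
No other word shares any prefix with "dorfenro", so all 8 of its nodes go.
Nodes removed: 8

8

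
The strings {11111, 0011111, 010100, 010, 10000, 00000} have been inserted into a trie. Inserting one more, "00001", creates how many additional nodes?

Walking "00001" from the root, the first 4 characters ("0000") follow existing edges; "1" is the first miss.
Each of the 1 remaining characters creates one node.

1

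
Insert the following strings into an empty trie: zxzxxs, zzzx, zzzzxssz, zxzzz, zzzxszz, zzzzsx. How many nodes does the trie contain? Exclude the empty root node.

21

Trie structure (* marks end of a word):
(root)
└─ z
   ├─ x
   │  └─ z
   │     ├─ x
   │     │  └─ x
   │     │     └─ s *
   │     └─ z
   │        └─ z *
   └─ z
      └─ z
         ├─ x *
         │  └─ s
         │     └─ z
         │        └─ z *
         └─ z
            ├─ s
            │  └─ x *
            └─ x
               └─ s
                  └─ s
                     └─ z *
Counting every labelled node above: 21.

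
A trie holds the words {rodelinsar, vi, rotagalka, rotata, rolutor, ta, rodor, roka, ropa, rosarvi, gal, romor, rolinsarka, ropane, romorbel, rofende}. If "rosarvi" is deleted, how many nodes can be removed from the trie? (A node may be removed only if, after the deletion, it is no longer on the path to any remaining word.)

Walk "rosarvi" from the leaf back toward the root, removing each node that no remaining word uses.
The suffix "sarvi" (5 nodes) is used only by "rosarvi"; the node for "ro" still has the child "d", so pruning stops there.
Nodes removed: 5

5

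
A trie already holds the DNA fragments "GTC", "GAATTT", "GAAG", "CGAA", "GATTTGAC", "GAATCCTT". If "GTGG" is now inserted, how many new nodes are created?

"GT" is already a path in the trie; the remaining "GG" must be added.
New nodes needed: |"GTGG"| − 2 = 4 − 2 = 2.

2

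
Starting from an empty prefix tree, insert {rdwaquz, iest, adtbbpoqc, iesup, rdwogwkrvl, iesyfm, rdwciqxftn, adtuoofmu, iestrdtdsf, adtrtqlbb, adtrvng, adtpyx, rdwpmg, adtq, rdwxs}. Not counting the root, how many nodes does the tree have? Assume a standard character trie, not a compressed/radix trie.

Count nodes per top-level branch (shared prefixes stored once):
  'a'-branch (adtbbpoqc, adtpyx, adtq, adtrtqlbb, adtrvng, adtuoofmu): 28 nodes
  'i'-branch (iest, iestrdtdsf, iesup, iesyfm): 15 nodes
  'r'-branch (rdwaquz, rdwciqxftn, rdwogwkrvl, rdwpmg, rdwxs): 26 nodes
Sum: 69

69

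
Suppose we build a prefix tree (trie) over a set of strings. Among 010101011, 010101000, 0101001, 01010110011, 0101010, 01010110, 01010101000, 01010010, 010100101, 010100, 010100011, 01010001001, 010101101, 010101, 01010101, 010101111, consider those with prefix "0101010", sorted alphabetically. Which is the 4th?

01010101000

Words with prefix "0101010", in lexicographic order: "0101010", "010101000", "01010101", "01010101000", "010101011"
Position 4: 01010101000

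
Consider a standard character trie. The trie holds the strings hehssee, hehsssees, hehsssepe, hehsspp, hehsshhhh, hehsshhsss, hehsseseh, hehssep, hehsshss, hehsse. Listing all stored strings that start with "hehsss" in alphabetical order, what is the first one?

hehsssees

Words with prefix "hehsss", in lexicographic order: "hehsssees", "hehsssepe"
The 1st is hehsssees.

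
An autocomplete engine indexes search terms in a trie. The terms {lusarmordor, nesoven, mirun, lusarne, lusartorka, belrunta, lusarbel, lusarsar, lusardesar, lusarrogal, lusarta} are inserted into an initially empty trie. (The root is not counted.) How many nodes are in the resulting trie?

For each word, the new-node count is its length minus the longest prefix already in the trie:
  "lusarmordor" → 11 new (l, u, s, a, r, m, o, r, d, o, r)
  "nesoven" → 7 new (n, e, s, o, v, e, n)
  "mirun" → 5 new (m, i, r, u, n)
  "lusarne" → prefix "lusar" already present; 2 new (n, e)
  "lusartorka" → prefix "lusar" already present; 5 new (t, o, r, k, a)
  "belrunta" → 8 new (b, e, l, r, u, n, t, a)
  "lusarbel" → prefix "lusar" already present; 3 new (b, e, l)
  "lusarsar" → prefix "lusar" already present; 3 new (s, a, r)
  "lusardesar" → prefix "lusar" already present; 5 new (d, e, s, a, r)
  "lusarrogal" → prefix "lusar" already present; 5 new (r, o, g, a, l)
  "lusarta" → prefix "lusart" already present; 1 new (a)
Total nodes = 11 + 7 + 5 + 2 + 5 + 8 + 3 + 3 + 5 + 5 + 1 = 55

55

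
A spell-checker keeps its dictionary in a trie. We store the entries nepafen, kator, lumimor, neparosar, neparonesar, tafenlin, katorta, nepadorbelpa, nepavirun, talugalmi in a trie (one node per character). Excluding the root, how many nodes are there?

Count nodes per top-level branch (shared prefixes stored once):
  'k'-branch (kator, katorta): 7 nodes
  'l'-branch (lumimor): 7 nodes
  'n'-branch (nepadorbelpa, nepafen, neparonesar, neparosar, nepavirun): 30 nodes
  't'-branch (tafenlin, talugalmi): 15 nodes
Sum: 59

59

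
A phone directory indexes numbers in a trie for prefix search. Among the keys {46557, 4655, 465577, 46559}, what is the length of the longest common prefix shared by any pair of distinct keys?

5

Look for the deepest trie node that still has at least two words in its subtree.
"46557" and "465577" agree on "46557" (5 characters) before diverging; nothing deeper is shared.
Longest shared-prefix length: 5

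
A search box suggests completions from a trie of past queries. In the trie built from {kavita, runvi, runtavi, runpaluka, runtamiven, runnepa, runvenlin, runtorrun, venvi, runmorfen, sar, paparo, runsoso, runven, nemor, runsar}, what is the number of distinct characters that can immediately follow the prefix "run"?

6

The children of the "run" node are the distinct next characters among strings starting with "run".
Distinct next characters after "run": m, n, p, s, t, v.
That node has 6 child edges.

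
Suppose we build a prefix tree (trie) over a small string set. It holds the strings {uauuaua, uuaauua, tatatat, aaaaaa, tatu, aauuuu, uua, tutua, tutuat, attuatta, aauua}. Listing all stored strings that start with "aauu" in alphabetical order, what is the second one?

aauuuu

Filter for "aauu…" and sort: "aauua", "aauuuu"
The 2nd is aauuuu.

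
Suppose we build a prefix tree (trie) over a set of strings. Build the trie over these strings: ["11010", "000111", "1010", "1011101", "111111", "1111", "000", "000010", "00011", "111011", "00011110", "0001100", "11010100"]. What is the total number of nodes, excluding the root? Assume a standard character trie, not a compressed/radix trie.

Insert word by word; a character creates a node only if that edge doesn't already exist:
  "11010" → 5 new (1, 1, 0, 1, 0)
  "000111" → 6 new (0, 0, 0, 1, 1, 1)
  "1010" → prefix "1" already present; 3 new (0, 1, 0)
  "1011101" → prefix "101" already present; 4 new (1, 1, 0, 1)
  "111111" → prefix "11" already present; 4 new (1, 1, 1, 1)
  "1111" → prefix "1111" already present; 0 new (none)
  "000" → prefix "000" already present; 0 new (none)
  "000010" → prefix "000" already present; 3 new (0, 1, 0)
  "00011" → prefix "00011" already present; 0 new (none)
  "111011" → prefix "111" already present; 3 new (0, 1, 1)
  "00011110" → prefix "000111" already present; 2 new (1, 0)
  "0001100" → prefix "00011" already present; 2 new (0, 0)
  "11010100" → prefix "11010" already present; 3 new (1, 0, 0)
Total nodes = 5 + 6 + 3 + 4 + 4 + 0 + 0 + 3 + 0 + 3 + 2 + 2 + 3 = 35

35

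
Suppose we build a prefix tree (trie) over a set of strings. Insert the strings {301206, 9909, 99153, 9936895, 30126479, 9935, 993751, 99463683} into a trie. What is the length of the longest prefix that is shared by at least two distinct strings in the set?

4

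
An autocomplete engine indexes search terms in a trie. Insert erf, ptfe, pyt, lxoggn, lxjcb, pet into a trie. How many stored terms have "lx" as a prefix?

2

Walk to "lx"; the words in its subtree are exactly those with that prefix.
Matches: "lxjcb", "lxoggn"
Count: 2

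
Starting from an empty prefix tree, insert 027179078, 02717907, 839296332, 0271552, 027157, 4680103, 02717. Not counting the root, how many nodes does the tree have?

29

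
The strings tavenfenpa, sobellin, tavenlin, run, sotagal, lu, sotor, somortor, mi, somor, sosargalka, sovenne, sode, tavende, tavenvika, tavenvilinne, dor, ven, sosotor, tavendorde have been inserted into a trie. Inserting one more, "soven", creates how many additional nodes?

Every character of "soven" already lies on an existing path (it is a prefix of some stored word).
No new nodes are needed: 0.

0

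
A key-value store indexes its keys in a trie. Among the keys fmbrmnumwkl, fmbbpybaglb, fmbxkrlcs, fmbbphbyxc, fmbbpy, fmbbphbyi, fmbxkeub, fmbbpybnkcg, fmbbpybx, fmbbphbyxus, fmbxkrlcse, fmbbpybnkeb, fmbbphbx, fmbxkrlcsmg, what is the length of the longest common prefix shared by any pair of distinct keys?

9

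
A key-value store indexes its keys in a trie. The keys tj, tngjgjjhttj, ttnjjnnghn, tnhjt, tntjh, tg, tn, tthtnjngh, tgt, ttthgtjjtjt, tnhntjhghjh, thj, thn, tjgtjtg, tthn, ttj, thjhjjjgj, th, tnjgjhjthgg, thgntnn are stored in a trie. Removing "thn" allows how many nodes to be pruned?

After clearing the end-marker at "thn", prune upward until reaching a node still needed by another word.
The suffix "n" (1 node) is used only by "thn"; the node for "th" still has the child "j", so pruning stops there.
Nodes removed: 1

1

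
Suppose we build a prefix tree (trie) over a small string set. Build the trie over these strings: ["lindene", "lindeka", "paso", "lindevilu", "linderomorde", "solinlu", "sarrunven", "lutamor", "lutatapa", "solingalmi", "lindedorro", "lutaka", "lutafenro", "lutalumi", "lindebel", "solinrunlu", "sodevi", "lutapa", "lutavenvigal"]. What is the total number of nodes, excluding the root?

92

For each word, the new-node count is its length minus the longest prefix already in the trie:
  "lindene" → 7 new (l, i, n, d, e, n, e)
  "lindeka" → prefix "linde" already present; 2 new (k, a)
  "paso" → 4 new (p, a, s, o)
  "lindevilu" → prefix "linde" already present; 4 new (v, i, l, u)
  "linderomorde" → prefix "linde" already present; 7 new (r, o, m, o, r, d, e)
  "solinlu" → 7 new (s, o, l, i, n, l, u)
  "sarrunven" → prefix "s" already present; 8 new (a, r, r, u, n, v, e, n)
  "lutamor" → prefix "l" already present; 6 new (u, t, a, m, o, r)
  "lutatapa" → prefix "luta" already present; 4 new (t, a, p, a)
  "solingalmi" → prefix "solin" already present; 5 new (g, a, l, m, i)
  "lindedorro" → prefix "linde" already present; 5 new (d, o, r, r, o)
  "lutaka" → prefix "luta" already present; 2 new (k, a)
  "lutafenro" → prefix "luta" already present; 5 new (f, e, n, r, o)
  "lutalumi" → prefix "luta" already present; 4 new (l, u, m, i)
  "lindebel" → prefix "linde" already present; 3 new (b, e, l)
  "solinrunlu" → prefix "solin" already present; 5 new (r, u, n, l, u)
  "sodevi" → prefix "so" already present; 4 new (d, e, v, i)
  "lutapa" → prefix "luta" already present; 2 new (p, a)
  "lutavenvigal" → prefix "luta" already present; 8 new (v, e, n, v, i, g, a, l)
Total nodes = 7 + 2 + 4 + 4 + 7 + 7 + 8 + 6 + 4 + 5 + 5 + 2 + 5 + 4 + 3 + 5 + 4 + 2 + 8 = 92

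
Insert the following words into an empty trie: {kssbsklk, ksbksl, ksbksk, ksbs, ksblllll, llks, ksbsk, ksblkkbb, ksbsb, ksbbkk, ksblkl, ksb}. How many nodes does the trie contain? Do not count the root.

Insert word by word; a character creates a node only if that edge doesn't already exist:
  "kssbsklk" → 8 new (k, s, s, b, s, k, l, k)
  "ksbksl" → prefix "ks" already present; 4 new (b, k, s, l)
  "ksbksk" → prefix "ksbks" already present; 1 new (k)
  "ksbs" → prefix "ksb" already present; 1 new (s)
  "ksblllll" → prefix "ksb" already present; 5 new (l, l, l, l, l)
  "llks" → 4 new (l, l, k, s)
  "ksbsk" → prefix "ksbs" already present; 1 new (k)
  "ksblkkbb" → prefix "ksbl" already present; 4 new (k, k, b, b)
  "ksbsb" → prefix "ksbs" already present; 1 new (b)
  "ksbbkk" → prefix "ksb" already present; 3 new (b, k, k)
  "ksblkl" → prefix "ksblk" already present; 1 new (l)
  "ksb" → prefix "ksb" already present; 0 new (none)
Total nodes = 8 + 4 + 1 + 1 + 5 + 4 + 1 + 4 + 1 + 3 + 1 + 0 = 33

33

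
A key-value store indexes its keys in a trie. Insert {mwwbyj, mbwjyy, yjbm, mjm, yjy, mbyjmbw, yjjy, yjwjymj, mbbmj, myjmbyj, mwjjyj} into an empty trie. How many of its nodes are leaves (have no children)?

A leaf is a node with no children — equivalently, the end of a word that is not a proper prefix of any other stored word.
Those words: "mbbmj", "mbwjyy", "mbyjmbw", "mjm", "mwjjyj", "mwwbyj", "myjmbyj", "yjbm", "yjjy", "yjwjymj", "yjy"
Leaf count: 11

11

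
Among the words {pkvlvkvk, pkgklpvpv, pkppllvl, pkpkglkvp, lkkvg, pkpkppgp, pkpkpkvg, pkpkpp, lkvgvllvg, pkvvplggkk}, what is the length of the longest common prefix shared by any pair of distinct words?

6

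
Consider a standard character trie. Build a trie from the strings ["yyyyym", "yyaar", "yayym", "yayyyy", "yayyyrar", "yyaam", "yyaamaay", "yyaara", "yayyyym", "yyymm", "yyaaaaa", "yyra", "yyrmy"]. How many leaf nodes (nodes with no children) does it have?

A leaf is a node with no children — equivalently, the end of a word that is not a proper prefix of any other stored word.
Those words: "yayym", "yayyyrar", "yayyyym", "yyaaaaa", "yyaamaay", "yyaara", "yyra", "yyrmy", "yyymm", "yyyyym"
Leaf count: 10

10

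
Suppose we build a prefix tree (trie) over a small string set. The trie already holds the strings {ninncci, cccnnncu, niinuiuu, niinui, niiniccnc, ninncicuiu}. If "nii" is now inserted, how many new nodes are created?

0

Every character of "nii" already lies on an existing path (it is a prefix of some stored word).
No new nodes are needed: 0.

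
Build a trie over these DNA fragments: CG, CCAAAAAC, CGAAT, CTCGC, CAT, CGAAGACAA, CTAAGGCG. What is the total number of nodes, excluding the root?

29

Count nodes per top-level branch (shared prefixes stored once):
  'C'-branch (CAT, CCAAAAAC, CG, CGAAGACAA, CGAAT, CTAAGGCG, CTCGC): 29 nodes
Sum: 29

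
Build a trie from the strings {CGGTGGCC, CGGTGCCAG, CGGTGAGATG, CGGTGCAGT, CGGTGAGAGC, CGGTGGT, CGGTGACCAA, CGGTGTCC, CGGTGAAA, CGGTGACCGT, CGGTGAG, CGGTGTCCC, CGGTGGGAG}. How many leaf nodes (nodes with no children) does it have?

11

Leaves are exactly the stored words that no other stored word extends.
Those words: "CGGTGAAA", "CGGTGACCAA", "CGGTGACCGT", "CGGTGAGAGC", "CGGTGAGATG", "CGGTGCAGT", "CGGTGCCAG", "CGGTGGCC", "CGGTGGGAG", "CGGTGGT", "CGGTGTCCC"
Leaf count: 11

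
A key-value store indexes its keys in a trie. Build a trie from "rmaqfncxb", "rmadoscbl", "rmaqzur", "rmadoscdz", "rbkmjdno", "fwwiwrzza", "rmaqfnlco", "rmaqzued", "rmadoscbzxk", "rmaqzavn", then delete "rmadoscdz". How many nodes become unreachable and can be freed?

A node on "rmadoscdz"'s path can go only if nothing else ends at it or branches off below it.
The suffix "dz" (2 nodes) is used only by "rmadoscdz"; the node for "rmadosc" still has the child "b", so pruning stops there.
Nodes removed: 2

2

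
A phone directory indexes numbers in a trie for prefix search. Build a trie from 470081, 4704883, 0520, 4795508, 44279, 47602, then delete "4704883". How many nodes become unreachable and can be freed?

After clearing the end-marker at "4704883", prune upward until reaching a node still needed by another word.
The suffix "4883" (4 nodes) is used only by "4704883"; the node for "470" still has the child "0", so pruning stops there.
Nodes removed: 4

4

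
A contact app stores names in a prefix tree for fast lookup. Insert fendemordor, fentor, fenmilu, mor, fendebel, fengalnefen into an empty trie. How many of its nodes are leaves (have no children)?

A leaf is a node with no children — equivalently, the end of a word that is not a proper prefix of any other stored word.
Those words: "fendebel", "fendemordor", "fengalnefen", "fenmilu", "fentor", "mor"
Leaf count: 6

6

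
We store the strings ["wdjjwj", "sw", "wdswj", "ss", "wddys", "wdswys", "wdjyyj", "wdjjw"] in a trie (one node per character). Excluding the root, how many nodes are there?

20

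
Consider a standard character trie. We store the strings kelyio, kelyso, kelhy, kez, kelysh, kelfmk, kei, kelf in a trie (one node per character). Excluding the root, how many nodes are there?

16

Insert word by word; a character creates a node only if that edge doesn't already exist:
  "kelyio" → 6 new (k, e, l, y, i, o)
  "kelyso" → prefix "kely" already present; 2 new (s, o)
  "kelhy" → prefix "kel" already present; 2 new (h, y)
  "kez" → prefix "ke" already present; 1 new (z)
  "kelysh" → prefix "kelys" already present; 1 new (h)
  "kelfmk" → prefix "kel" already present; 3 new (f, m, k)
  "kei" → prefix "ke" already present; 1 new (i)
  "kelf" → prefix "kelf" already present; 0 new (none)
Total nodes = 6 + 2 + 2 + 1 + 1 + 3 + 1 + 0 = 16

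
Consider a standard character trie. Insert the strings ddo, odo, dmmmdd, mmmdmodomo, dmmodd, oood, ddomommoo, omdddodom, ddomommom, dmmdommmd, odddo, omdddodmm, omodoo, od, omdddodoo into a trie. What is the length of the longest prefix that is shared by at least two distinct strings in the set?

8

Equivalently: take the maximum, over all pairs, of their longest common prefix length.
e.g. "ddomommom" and "ddomommoo" share the prefix "ddomommo" of length 8; no pair shares a longer one.
Longest shared-prefix length: 8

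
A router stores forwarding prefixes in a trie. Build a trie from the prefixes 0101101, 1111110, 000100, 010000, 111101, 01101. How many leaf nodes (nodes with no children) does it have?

6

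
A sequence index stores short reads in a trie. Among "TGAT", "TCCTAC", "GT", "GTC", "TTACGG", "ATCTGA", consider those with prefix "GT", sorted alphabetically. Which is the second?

Filter for "GT…" and sort: "GT", "GTC"
Position 2: GTC

GTC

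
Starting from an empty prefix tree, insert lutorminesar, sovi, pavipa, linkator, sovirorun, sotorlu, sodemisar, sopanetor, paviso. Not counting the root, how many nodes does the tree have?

55

Count nodes per top-level branch (shared prefixes stored once):
  'l'-branch (linkator, lutorminesar): 19 nodes
  'p'-branch (pavipa, paviso): 8 nodes
  's'-branch (sodemisar, sopanetor, sotorlu, sovi, sovirorun): 28 nodes
Sum: 55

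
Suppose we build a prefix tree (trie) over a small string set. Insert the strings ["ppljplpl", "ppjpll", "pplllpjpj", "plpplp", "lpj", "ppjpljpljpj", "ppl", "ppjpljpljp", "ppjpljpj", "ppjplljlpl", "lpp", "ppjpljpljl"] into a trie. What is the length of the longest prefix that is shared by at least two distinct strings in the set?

The deepest shared node is where two words last agree before diverging.
e.g. "ppjpljpljp" and "ppjpljpljpj" share the prefix "ppjpljpljp" of length 10; no pair shares a longer one.
Longest shared-prefix length: 10

10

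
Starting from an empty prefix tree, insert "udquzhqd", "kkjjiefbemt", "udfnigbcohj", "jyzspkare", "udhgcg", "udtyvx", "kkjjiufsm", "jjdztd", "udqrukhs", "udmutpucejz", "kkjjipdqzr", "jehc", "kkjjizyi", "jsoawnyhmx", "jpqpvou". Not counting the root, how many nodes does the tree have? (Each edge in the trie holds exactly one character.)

Trace insertions, counting only characters that open a new branch:
  "udquzhqd" → 8 new (u, d, q, u, z, h, q, d)
  "kkjjiefbemt" → 11 new (k, k, j, j, i, e, f, b, e, m, t)
  "udfnigbcohj" → prefix "ud" already present; 9 new (f, n, i, g, b, c, o, h, j)
  "jyzspkare" → 9 new (j, y, z, s, p, k, a, r, e)
  "udhgcg" → prefix "ud" already present; 4 new (h, g, c, g)
  "udtyvx" → prefix "ud" already present; 4 new (t, y, v, x)
  "kkjjiufsm" → prefix "kkjji" already present; 4 new (u, f, s, m)
  "jjdztd" → prefix "j" already present; 5 new (j, d, z, t, d)
  "udqrukhs" → prefix "udq" already present; 5 new (r, u, k, h, s)
  "udmutpucejz" → prefix "ud" already present; 9 new (m, u, t, p, u, c, e, j, z)
  "kkjjipdqzr" → prefix "kkjji" already present; 5 new (p, d, q, z, r)
  "jehc" → prefix "j" already present; 3 new (e, h, c)
  "kkjjizyi" → prefix "kkjji" already present; 3 new (z, y, i)
  "jsoawnyhmx" → prefix "j" already present; 9 new (s, o, a, w, n, y, h, m, x)
  "jpqpvou" → prefix "j" already present; 6 new (p, q, p, v, o, u)
Total nodes = 8 + 11 + 9 + 9 + 4 + 4 + 4 + 5 + 5 + 9 + 5 + 3 + 3 + 9 + 6 = 94

94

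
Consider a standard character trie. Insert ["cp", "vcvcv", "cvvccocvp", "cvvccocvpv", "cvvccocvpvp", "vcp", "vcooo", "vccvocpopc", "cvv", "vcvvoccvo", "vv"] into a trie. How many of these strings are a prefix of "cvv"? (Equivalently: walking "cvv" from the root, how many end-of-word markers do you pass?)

Walk "cvv" from the root; an end-of-word marker is hit whenever a stored word is a prefix of "cvv".
Prefixes of the query that are stored words: "cvv"
Count: 1

1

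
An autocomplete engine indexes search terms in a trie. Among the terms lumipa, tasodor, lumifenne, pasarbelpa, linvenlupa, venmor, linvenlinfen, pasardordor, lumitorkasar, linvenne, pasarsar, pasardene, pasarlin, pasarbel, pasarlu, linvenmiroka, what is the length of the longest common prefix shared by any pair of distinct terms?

8

Equivalently: take the maximum, over all pairs, of their longest common prefix length.
e.g. "pasarbel" and "pasarbelpa" share the prefix "pasarbel" of length 8; no pair shares a longer one.
Longest shared-prefix length: 8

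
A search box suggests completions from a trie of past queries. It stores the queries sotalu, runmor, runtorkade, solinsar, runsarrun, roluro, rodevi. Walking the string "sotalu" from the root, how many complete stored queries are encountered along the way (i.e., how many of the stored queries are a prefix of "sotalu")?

1

Traverse "sotalu" character by character; count nodes along the way that are marked as word ends.
Prefixes of the query that are stored words: "sotalu"
Count: 1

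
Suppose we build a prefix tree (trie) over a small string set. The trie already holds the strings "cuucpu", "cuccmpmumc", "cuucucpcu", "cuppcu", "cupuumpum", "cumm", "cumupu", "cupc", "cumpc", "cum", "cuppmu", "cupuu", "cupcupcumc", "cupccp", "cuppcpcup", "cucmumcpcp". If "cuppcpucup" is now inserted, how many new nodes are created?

4

The longest prefix of "cuppcpucup" already in the trie is "cuppcp" (length 6).
New nodes needed: |"cuppcpucup"| − 6 = 10 − 6 = 4.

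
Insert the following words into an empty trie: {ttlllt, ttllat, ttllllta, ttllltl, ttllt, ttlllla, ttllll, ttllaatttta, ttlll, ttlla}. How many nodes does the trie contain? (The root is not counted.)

Insert word by word; a character creates a node only if that edge doesn't already exist:
  "ttlllt" → 6 new (t, t, l, l, l, t)
  "ttllat" → prefix "ttll" already present; 2 new (a, t)
  "ttllllta" → prefix "ttlll" already present; 3 new (l, t, a)
  "ttllltl" → prefix "ttlllt" already present; 1 new (l)
  "ttllt" → prefix "ttll" already present; 1 new (t)
  "ttlllla" → prefix "ttllll" already present; 1 new (a)
  "ttllll" → prefix "ttllll" already present; 0 new (none)
  "ttllaatttta" → prefix "ttlla" already present; 6 new (a, t, t, t, t, a)
  "ttlll" → prefix "ttlll" already present; 0 new (none)
  "ttlla" → prefix "ttlla" already present; 0 new (none)
Total nodes = 6 + 2 + 3 + 1 + 1 + 1 + 0 + 6 + 0 + 0 = 20

20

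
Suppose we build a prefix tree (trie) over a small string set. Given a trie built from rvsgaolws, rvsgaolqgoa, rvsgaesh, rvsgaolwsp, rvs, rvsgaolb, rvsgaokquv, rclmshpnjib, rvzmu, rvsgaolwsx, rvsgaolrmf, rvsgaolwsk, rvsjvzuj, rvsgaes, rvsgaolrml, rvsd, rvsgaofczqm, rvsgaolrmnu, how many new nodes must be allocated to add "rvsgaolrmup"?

2

Walking "rvsgaolrmup" from the root, the first 9 characters ("rvsgaolrm") follow existing edges; "u" is the first miss.
Each of the 2 remaining characters creates one node.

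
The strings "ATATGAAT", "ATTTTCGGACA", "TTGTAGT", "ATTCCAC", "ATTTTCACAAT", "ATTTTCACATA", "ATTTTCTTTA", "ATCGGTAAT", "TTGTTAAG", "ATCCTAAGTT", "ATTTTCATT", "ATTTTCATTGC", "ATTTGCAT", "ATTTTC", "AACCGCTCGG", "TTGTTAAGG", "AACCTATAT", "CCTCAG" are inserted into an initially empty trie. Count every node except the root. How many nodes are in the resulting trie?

Trace insertions, counting only characters that open a new branch:
  "ATATGAAT" → 8 new (A, T, A, T, G, A, A, T)
  "ATTTTCGGACA" → prefix "AT" already present; 9 new (T, T, T, C, G, G, A, C, A)
  "TTGTAGT" → 7 new (T, T, G, T, A, G, T)
  "ATTCCAC" → prefix "ATT" already present; 4 new (C, C, A, C)
  "ATTTTCACAAT" → prefix "ATTTTC" already present; 5 new (A, C, A, A, T)
  "ATTTTCACATA" → prefix "ATTTTCACA" already present; 2 new (T, A)
  "ATTTTCTTTA" → prefix "ATTTTC" already present; 4 new (T, T, T, A)
  "ATCGGTAAT" → prefix "AT" already present; 7 new (C, G, G, T, A, A, T)
  "TTGTTAAG" → prefix "TTGT" already present; 4 new (T, A, A, G)
  "ATCCTAAGTT" → prefix "ATC" already present; 7 new (C, T, A, A, G, T, T)
  "ATTTTCATT" → prefix "ATTTTCA" already present; 2 new (T, T)
  "ATTTTCATTGC" → prefix "ATTTTCATT" already present; 2 new (G, C)
  "ATTTGCAT" → prefix "ATTT" already present; 4 new (G, C, A, T)
  "ATTTTC" → prefix "ATTTTC" already present; 0 new (none)
  "AACCGCTCGG" → prefix "A" already present; 9 new (A, C, C, G, C, T, C, G, G)
  "TTGTTAAGG" → prefix "TTGTTAAG" already present; 1 new (G)
  "AACCTATAT" → prefix "AACC" already present; 5 new (T, A, T, A, T)
  "CCTCAG" → 6 new (C, C, T, C, A, G)
Total nodes = 8 + 9 + 7 + 4 + 5 + 2 + 4 + 7 + 4 + 7 + 2 + 2 + 4 + 0 + 9 + 1 + 5 + 6 = 86

86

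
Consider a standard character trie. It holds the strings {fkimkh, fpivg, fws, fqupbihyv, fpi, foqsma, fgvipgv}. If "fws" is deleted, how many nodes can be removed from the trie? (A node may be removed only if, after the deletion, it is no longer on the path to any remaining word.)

2

A node on "fws"'s path can go only if nothing else ends at it or branches off below it.
The suffix "ws" (2 nodes) is used only by "fws"; the node for "f" still has the child "k", so pruning stops there.
Nodes removed: 2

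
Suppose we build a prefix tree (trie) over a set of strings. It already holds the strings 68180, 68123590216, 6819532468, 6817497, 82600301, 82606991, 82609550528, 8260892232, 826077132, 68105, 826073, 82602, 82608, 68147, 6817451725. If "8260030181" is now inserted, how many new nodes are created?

Walking "8260030181" from the root, the first 8 characters ("82600301") follow existing edges; "8" is the first miss.
Each of the 2 remaining characters creates one node.

2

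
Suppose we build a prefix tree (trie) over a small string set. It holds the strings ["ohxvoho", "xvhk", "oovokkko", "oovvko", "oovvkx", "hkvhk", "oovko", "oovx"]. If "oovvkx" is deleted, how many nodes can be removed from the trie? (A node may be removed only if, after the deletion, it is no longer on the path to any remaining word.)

Walk "oovvkx" from the leaf back toward the root, removing each node that no remaining word uses.
The suffix "x" (1 node) is used only by "oovvkx"; the node for "oovvk" still has the child "o", so pruning stops there.
Nodes removed: 1

1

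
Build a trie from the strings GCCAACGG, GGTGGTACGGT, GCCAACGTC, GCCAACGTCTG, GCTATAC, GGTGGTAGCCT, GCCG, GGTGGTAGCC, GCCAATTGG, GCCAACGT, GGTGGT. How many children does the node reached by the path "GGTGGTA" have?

Follow the path "GGTGGTA" to its node, then look at its outgoing edges.
Characters that immediately follow "GGTGGTA" among the stored strings: {C, G}.
That node has 2 child edges.

2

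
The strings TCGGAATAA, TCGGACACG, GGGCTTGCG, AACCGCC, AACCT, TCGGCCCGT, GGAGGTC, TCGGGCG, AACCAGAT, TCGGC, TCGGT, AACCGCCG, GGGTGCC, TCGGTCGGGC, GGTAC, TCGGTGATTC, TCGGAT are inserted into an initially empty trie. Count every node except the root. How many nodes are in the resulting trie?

Insert word by word; a character creates a node only if that edge doesn't already exist:
  "TCGGAATAA" → 9 new (T, C, G, G, A, A, T, A, A)
  "TCGGACACG" → prefix "TCGGA" already present; 4 new (C, A, C, G)
  "GGGCTTGCG" → 9 new (G, G, G, C, T, T, G, C, G)
  "AACCGCC" → 7 new (A, A, C, C, G, C, C)
  "AACCT" → prefix "AACC" already present; 1 new (T)
  "TCGGCCCGT" → prefix "TCGG" already present; 5 new (C, C, C, G, T)
  "GGAGGTC" → prefix "GG" already present; 5 new (A, G, G, T, C)
  "TCGGGCG" → prefix "TCGG" already present; 3 new (G, C, G)
  "AACCAGAT" → prefix "AACC" already present; 4 new (A, G, A, T)
  "TCGGC" → prefix "TCGGC" already present; 0 new (none)
  "TCGGT" → prefix "TCGG" already present; 1 new (T)
  "AACCGCCG" → prefix "AACCGCC" already present; 1 new (G)
  "GGGTGCC" → prefix "GGG" already present; 4 new (T, G, C, C)
  "TCGGTCGGGC" → prefix "TCGGT" already present; 5 new (C, G, G, G, C)
  "GGTAC" → prefix "GG" already present; 3 new (T, A, C)
  "TCGGTGATTC" → prefix "TCGGT" already present; 5 new (G, A, T, T, C)
  "TCGGAT" → prefix "TCGGA" already present; 1 new (T)
Total nodes = 9 + 4 + 9 + 7 + 1 + 5 + 5 + 3 + 4 + 0 + 1 + 1 + 4 + 5 + 3 + 5 + 1 = 67

67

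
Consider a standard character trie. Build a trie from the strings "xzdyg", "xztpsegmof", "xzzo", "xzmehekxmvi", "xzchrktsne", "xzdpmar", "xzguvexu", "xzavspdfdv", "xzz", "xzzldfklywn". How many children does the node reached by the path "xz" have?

Follow the path "xz" to its node, then look at its outgoing edges.
Characters that immediately follow "xz" among the stored strings: {a, c, d, g, m, t, z}.
That node has 7 child edges.

7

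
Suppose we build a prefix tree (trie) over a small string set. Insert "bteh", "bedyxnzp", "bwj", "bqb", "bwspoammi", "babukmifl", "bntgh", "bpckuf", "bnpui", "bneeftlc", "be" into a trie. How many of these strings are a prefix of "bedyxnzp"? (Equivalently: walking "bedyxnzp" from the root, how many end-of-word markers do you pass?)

2

Check each prefix of "bedyxnzp" against the stored set — each match is an end-marker on the path.
Prefixes of the query that are stored words: "be", "bedyxnzp"
Count: 2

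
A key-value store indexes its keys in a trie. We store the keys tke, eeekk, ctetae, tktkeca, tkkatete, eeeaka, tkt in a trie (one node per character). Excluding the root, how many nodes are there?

Trace insertions, counting only characters that open a new branch:
  "tke" → 3 new (t, k, e)
  "eeekk" → 5 new (e, e, e, k, k)
  "ctetae" → 6 new (c, t, e, t, a, e)
  "tktkeca" → prefix "tk" already present; 5 new (t, k, e, c, a)
  "tkkatete" → prefix "tk" already present; 6 new (k, a, t, e, t, e)
  "eeeaka" → prefix "eee" already present; 3 new (a, k, a)
  "tkt" → prefix "tkt" already present; 0 new (none)
Total nodes = 3 + 5 + 6 + 5 + 6 + 3 + 0 = 28

28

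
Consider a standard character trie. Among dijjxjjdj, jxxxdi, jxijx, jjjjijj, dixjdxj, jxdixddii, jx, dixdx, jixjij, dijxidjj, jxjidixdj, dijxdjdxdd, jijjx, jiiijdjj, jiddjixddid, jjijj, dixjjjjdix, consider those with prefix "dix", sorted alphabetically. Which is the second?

Words with prefix "dix", in lexicographic order: "dixdx", "dixjdxj", "dixjjjjdix"
Position 2: dixjdxj

dixjdxj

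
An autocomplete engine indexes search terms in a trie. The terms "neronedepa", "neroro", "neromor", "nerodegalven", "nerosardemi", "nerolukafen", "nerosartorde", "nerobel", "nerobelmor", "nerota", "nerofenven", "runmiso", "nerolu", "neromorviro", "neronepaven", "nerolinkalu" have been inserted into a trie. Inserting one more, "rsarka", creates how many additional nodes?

5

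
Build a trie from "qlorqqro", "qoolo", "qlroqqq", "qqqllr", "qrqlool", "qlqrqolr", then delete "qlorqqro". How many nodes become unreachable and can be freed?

6

Walk "qlorqqro" from the leaf back toward the root, removing each node that no remaining word uses.
The suffix "orqqro" (6 nodes) is used only by "qlorqqro"; the node for "ql" still has the child "r", so pruning stops there.
Nodes removed: 6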